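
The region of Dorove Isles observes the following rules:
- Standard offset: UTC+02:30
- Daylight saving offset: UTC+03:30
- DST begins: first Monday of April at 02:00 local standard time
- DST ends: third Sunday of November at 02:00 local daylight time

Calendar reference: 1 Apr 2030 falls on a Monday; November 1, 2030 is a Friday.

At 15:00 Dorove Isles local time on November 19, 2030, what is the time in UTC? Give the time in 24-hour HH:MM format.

1 April 2030 is a Monday, so the first Monday is April 1.
1 November 2030 is a Friday, so the first Sunday is November 3 and the third is November 17.
November 19, 2030 does not fall between 1 April and 17 November, so daylight saving is not in effect and Dorove Isles is at UTC+02:30.
15:00 local − 2h30m = 12:30 UTC.

12:30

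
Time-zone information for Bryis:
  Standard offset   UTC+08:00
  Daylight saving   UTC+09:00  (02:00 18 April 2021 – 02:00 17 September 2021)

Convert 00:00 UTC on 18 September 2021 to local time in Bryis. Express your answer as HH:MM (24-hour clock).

At the standard offset (UTC+08:00), 00:00 UTC + 8h = 08:00 Bryis standard time.
Daylight saving runs 18 April – 17 September; the standard-time date in Bryis, 18 September 2021, is outside that window, so Bryis is on standard time at UTC+08:00.
00:00 UTC + 8h = 08:00 local.

08:00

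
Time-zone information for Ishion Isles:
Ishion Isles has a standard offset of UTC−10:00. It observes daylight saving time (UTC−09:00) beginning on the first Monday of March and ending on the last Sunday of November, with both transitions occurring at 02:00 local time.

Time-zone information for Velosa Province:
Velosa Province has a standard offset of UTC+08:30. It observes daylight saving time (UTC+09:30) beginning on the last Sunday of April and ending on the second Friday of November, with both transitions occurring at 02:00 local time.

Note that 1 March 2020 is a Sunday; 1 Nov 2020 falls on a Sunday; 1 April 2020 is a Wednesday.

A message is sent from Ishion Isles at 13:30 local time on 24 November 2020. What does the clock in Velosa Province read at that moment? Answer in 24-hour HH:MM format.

07:00

1 March 2020 is a Sunday, so the first Monday is March 2.
1 November 2020 is a Sunday, so Sundays fall on 1, 8, 15, 22, 29; the last is November 29.
24 November 2020 falls between 2 March and 29 November, so daylight saving is in effect and Ishion Isles is at UTC−09:00.
13:30 Ishion Isles + 9h = 22:30 UTC.
1 April 2020 is a Wednesday, so Sundays fall on 5, 12, 19, 26; the last is April 26.
1 November 2020 is a Sunday, so the first Friday is November 6 and the second is November 13.
At the standard offset (UTC+08:30), 22:30 UTC + 8h30m = 07:00 Velosa Province standard time (rolling into the next day, 25 November 2020).
Daylight saving runs 26 April – 13 November; the standard-time date in Velosa Province, 25 November 2020, is outside that window, so Velosa Province is on standard time at UTC+08:30.
22:30 UTC + 8h30m = 07:00 Velosa Province (rolling into the next day, 25 November 2020).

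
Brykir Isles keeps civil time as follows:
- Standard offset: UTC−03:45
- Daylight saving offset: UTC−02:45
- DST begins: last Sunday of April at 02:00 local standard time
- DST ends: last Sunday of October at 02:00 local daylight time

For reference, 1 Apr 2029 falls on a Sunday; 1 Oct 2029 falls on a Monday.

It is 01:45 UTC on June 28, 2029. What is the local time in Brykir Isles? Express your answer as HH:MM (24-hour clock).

1 April 2029 is a Sunday, so Sundays fall on 1, 8, 15, 22, 29; the last is April 29.
1 October 2029 is a Monday, so Sundays fall on 7, 14, 21, 28; the last is October 28.
At the standard offset (UTC−03:45), 01:45 UTC − 3h45m = 22:00 Brykir Isles standard time (rolling into the previous day, 27 June 2029).
The standard-time date in Brykir Isles, June 27, 2029, falls between 29 April and 28 October, so daylight saving is in effect and Brykir Isles is at UTC−02:45.
01:45 UTC − 2h45m = 23:00 local (rolling into the previous day, 27 June 2029).

23:00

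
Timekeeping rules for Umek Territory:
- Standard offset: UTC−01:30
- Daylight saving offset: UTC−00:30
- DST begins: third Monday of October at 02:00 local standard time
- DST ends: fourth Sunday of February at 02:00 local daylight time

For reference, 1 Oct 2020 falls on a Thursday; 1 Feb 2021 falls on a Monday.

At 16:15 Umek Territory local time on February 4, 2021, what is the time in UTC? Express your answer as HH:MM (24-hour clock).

1 October 2020 is a Thursday, so the first Monday is October 5 and the third is October 19.
1 February 2021 is a Monday, so the first Sunday is February 7 and the fourth is February 28.
Daylight saving runs 19 October 2020 – 28 February 2021; February 4, 2021 is inside that window, so Umek Territory is at UTC−00:30.
16:15 local + 0h30m = 16:45 UTC.

16:45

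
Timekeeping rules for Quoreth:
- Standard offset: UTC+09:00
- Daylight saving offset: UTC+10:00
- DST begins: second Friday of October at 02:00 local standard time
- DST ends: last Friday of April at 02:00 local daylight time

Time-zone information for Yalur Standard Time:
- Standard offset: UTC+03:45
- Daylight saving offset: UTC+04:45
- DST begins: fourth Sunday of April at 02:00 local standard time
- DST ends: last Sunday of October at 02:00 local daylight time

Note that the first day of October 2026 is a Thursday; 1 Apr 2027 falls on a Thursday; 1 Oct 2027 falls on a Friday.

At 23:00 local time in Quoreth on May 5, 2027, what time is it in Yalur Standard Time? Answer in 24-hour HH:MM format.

18:45

1 October 2026 is a Thursday, so the first Friday is October 2 and the second is October 9.
1 April 2027 is a Thursday, so Fridays fall on 2, 9, 16, 23, 30; the last is April 30.
May 5, 2027 does not fall between 9 October 2026 and 30 April 2027, so daylight saving is not in effect and Quoreth is at UTC+09:00.
23:00 Quoreth − 9h = 14:00 UTC.
1 April 2027 is a Thursday, so the first Sunday is April 4 and the fourth is April 25.
1 October 2027 is a Friday, so Sundays fall on 3, 10, 17, 24, 31; the last is October 31.
At the standard offset (UTC+03:45), 14:00 UTC + 3h45m = 17:45 Yalur Standard Time standard time.
Daylight saving runs 25 April – 31 October; the standard-time date in Yalur Standard Time, May 5, 2027, is inside that window, so Yalur Standard Time is at UTC+04:45.
14:00 UTC + 4h45m = 18:45 Yalur Standard Time.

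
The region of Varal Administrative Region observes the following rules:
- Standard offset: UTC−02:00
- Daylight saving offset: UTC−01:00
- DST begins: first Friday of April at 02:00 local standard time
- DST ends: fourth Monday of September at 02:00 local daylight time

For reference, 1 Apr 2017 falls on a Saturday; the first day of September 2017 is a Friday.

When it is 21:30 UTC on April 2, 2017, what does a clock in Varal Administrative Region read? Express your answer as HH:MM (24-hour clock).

1 April 2017 is a Saturday, so the first Friday is April 7.
1 September 2017 is a Friday, so the first Monday is September 4 and the fourth is September 25.
At the standard offset (UTC−02:00), 21:30 UTC − 2h = 19:30 Varal Administrative Region standard time.
The standard-time date in Varal Administrative Region, April 2, 2017, does not fall between 7 April and 25 September, so daylight saving is not in effect and Varal Administrative Region is at UTC−02:00.
21:30 UTC − 2h = 19:30 local.

19:30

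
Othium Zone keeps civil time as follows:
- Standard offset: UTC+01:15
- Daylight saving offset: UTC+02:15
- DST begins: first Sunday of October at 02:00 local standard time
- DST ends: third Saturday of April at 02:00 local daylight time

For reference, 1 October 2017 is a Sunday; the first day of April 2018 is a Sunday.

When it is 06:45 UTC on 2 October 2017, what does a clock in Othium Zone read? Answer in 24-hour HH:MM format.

09:00

1 October 2017 is a Sunday, so the first Sunday is October 1.
1 April 2018 is a Sunday, so the first Saturday is April 7 and the third is April 21.
At the standard offset (UTC+01:15), 06:45 UTC + 1h15m = 08:00 Othium Zone standard time.
The standard-time date in Othium Zone, 2 October 2017, falls between 1 October 2017 and 21 April 2018, so daylight saving is in effect and Othium Zone is at UTC+02:15.
06:45 UTC + 2h15m = 09:00 local.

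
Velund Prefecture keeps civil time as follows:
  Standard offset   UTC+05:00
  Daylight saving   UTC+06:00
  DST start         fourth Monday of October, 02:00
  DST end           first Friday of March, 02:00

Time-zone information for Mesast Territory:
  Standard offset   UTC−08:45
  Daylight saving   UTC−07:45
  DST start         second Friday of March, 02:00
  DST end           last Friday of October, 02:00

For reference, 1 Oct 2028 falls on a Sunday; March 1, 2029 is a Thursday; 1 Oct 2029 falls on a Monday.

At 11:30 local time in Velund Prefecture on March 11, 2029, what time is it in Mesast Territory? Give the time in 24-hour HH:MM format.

22:45

1 October 2028 is a Sunday, so the first Monday is October 2 and the fourth is October 23.
1 March 2029 is a Thursday, so the first Friday is March 2.
March 11, 2029 is outside the daylight-saving period (23 October 2028 – 2 March 2029), so Velund Prefecture is on standard time, UTC+05:00.
11:30 Velund Prefecture − 5h = 06:30 UTC.
1 March 2029 is a Thursday, so the first Friday is March 2 and the second is March 9.
1 October 2029 is a Monday, so Fridays fall on 5, 12, 19, 26; the last is October 26.
At the standard offset (UTC−08:45), 06:30 UTC − 8h45m = 21:45 Mesast Territory standard time (rolling into the previous day, 10 March 2029).
The standard-time date in Mesast Territory, March 10, 2029, falls between 9 March and 26 October, so daylight saving is in effect and Mesast Territory is at UTC−07:45.
06:30 UTC − 7h45m = 22:45 Mesast Territory (rolling into the previous day, 10 March 2029).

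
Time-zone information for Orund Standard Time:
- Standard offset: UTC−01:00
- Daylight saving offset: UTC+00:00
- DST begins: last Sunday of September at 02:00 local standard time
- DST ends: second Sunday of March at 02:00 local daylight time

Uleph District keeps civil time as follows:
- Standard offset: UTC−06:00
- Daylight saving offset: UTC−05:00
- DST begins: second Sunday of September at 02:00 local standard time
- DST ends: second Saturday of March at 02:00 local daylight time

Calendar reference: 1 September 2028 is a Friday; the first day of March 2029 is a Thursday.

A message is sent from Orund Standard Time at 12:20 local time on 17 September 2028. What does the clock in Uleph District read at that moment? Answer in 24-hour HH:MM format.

08:20

1 September 2028 is a Friday, so Sundays fall on 3, 10, 17, 24; the last is September 24.
1 March 2029 is a Thursday, so the first Sunday is March 4 and the second is March 11.
17 September 2028 does not fall between 24 September 2028 and 11 March 2029, so daylight saving is not in effect and Orund Standard Time is at UTC−01:00.
12:20 Orund Standard Time + 1h = 13:20 UTC.
1 September 2028 is a Friday, so the first Sunday is September 3 and the second is September 10.
1 March 2029 is a Thursday, so the first Saturday is March 3 and the second is March 10.
At the standard offset (UTC−06:00), 13:20 UTC − 6h = 07:20 Uleph District standard time.
The standard-time date in Uleph District, 17 September 2028, falls between 10 September 2028 and 10 March 2029, so daylight saving is in effect and Uleph District is at UTC−05:00.
13:20 UTC − 5h = 08:20 Uleph District.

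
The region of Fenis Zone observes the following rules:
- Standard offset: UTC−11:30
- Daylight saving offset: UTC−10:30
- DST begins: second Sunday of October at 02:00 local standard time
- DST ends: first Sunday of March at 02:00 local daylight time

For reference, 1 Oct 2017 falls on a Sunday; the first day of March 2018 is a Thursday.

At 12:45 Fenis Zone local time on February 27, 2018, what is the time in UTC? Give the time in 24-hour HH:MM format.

1 October 2017 is a Sunday, so the first Sunday is October 1 and the second is October 8.
1 March 2018 is a Thursday, so the first Sunday is March 4.
Daylight saving runs 8 October 2017 – 4 March 2018; February 27, 2018 is inside that window, so Fenis Zone is at UTC−10:30.
12:45 local + 10h30m = 23:15 UTC.

23:15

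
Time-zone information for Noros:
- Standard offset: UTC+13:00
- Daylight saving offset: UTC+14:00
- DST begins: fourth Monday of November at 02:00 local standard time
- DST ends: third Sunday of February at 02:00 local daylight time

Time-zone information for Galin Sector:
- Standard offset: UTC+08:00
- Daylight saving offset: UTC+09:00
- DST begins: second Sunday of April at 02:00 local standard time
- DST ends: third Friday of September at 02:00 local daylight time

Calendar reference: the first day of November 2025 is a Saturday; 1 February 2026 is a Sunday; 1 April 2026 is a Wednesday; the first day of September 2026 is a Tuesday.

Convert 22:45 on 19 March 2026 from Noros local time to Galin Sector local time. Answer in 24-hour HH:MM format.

1 November 2025 is a Saturday, so the first Monday is November 3 and the fourth is November 24.
1 February 2026 is a Sunday, so the first Sunday is February 1 and the third is February 15.
Daylight saving runs 24 November 2025 – 15 February 2026; 19 March 2026 is outside that window, so Noros is on standard time at UTC+13:00.
22:45 Noros − 13h = 09:45 UTC.
1 April 2026 is a Wednesday, so the first Sunday is April 5 and the second is April 12.
1 September 2026 is a Tuesday, so the first Friday is September 4 and the third is September 18.
At the standard offset (UTC+08:00), 09:45 UTC + 8h = 17:45 Galin Sector standard time.
The standard-time date in Galin Sector, 19 March 2026, is outside the daylight-saving period (12 April – 18 September), so Galin Sector is on standard time, UTC+08:00.
09:45 UTC + 8h = 17:45 Galin Sector.

17:45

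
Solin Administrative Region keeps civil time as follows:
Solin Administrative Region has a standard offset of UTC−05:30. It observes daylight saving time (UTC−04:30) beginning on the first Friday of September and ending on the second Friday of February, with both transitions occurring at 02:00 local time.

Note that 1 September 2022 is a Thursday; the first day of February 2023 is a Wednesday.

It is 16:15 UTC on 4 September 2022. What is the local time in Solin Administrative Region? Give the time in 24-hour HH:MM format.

1 September 2022 is a Thursday, so the first Friday is September 2.
1 February 2023 is a Wednesday, so the first Friday is February 3 and the second is February 10.
At the standard offset (UTC−05:30), 16:15 UTC − 5h30m = 10:45 Solin Administrative Region standard time.
The standard-time date in Solin Administrative Region, 4 September 2022, falls between 2 September 2022 and 10 February 2023, so daylight saving is in effect and Solin Administrative Region is at UTC−04:30.
16:15 UTC − 4h30m = 11:45 local.

11:45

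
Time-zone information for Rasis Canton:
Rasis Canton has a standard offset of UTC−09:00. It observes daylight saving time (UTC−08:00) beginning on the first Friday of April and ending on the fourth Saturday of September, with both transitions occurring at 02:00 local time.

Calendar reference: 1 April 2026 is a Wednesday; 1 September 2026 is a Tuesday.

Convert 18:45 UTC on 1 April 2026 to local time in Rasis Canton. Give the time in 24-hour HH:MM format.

09:45

1 April 2026 is a Wednesday, so the first Friday is April 3.
1 September 2026 is a Tuesday, so the first Saturday is September 5 and the fourth is September 26.
At the standard offset (UTC−09:00), 18:45 UTC − 9h = 09:45 Rasis Canton standard time.
The standard-time date in Rasis Canton, 1 April 2026, is outside the daylight-saving period (3 April – 26 September), so Rasis Canton is on standard time, UTC−09:00.
18:45 UTC − 9h = 09:45 local.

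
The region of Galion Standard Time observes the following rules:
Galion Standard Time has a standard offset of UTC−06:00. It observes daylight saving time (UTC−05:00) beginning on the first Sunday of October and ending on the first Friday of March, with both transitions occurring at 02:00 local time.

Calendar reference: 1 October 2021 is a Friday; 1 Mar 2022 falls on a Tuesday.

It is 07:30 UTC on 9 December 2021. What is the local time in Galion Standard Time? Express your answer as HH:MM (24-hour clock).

02:30

1 October 2021 is a Friday, so the first Sunday is October 3.
1 March 2022 is a Tuesday, so the first Friday is March 4.
At the standard offset (UTC−06:00), 07:30 UTC − 6h = 01:30 Galion Standard Time standard time.
The standard-time date in Galion Standard Time, 9 December 2021, falls between 3 October 2021 and 4 March 2022, so daylight saving is in effect and Galion Standard Time is at UTC−05:00.
07:30 UTC − 5h = 02:30 local.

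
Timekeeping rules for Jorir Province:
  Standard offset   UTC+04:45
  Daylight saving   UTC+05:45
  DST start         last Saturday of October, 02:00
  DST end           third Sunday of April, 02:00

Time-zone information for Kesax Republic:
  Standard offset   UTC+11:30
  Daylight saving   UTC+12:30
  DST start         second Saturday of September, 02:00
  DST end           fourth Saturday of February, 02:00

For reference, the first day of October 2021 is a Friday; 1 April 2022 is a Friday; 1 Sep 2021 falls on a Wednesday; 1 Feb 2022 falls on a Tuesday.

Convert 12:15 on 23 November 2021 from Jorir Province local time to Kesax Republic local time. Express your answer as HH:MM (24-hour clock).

19:00

1 October 2021 is a Friday, so Saturdays fall on 2, 9, 16, 23, 30; the last is October 30.
1 April 2022 is a Friday, so the first Sunday is April 3 and the third is April 17.
23 November 2021 lies within the daylight-saving period (30 October 2021 – 17 April 2022), so Jorir Province is on daylight time, UTC+05:45.
12:15 Jorir Province − 5h45m = 06:30 UTC.
1 September 2021 is a Wednesday, so the first Saturday is September 4 and the second is September 11.
1 February 2022 is a Tuesday, so the first Saturday is February 5 and the fourth is February 26.
At the standard offset (UTC+11:30), 06:30 UTC + 11h30m = 18:00 Kesax Republic standard time.
The standard-time date in Kesax Republic, 23 November 2021, lies within the daylight-saving period (11 September 2021 – 26 February 2022), so Kesax Republic is on daylight time, UTC+12:30.
06:30 UTC + 12h30m = 19:00 Kesax Republic.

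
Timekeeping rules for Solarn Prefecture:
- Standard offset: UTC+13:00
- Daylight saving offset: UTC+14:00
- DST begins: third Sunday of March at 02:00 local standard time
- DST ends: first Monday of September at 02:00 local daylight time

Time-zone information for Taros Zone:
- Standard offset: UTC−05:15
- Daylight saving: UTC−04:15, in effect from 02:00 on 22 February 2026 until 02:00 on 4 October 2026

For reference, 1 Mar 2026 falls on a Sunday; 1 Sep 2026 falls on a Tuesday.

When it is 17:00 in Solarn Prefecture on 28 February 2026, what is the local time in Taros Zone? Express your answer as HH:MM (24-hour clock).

23:45

1 March 2026 is a Sunday, so the first Sunday is March 1 and the third is March 15.
1 September 2026 is a Tuesday, so the first Monday is September 7.
28 February 2026 does not fall between 15 March and 7 September, so daylight saving is not in effect and Solarn Prefecture is at UTC+13:00.
17:00 Solarn Prefecture − 13h = 04:00 UTC.
At the standard offset (UTC−05:15), 04:00 UTC − 5h15m = 22:45 Taros Zone standard time (rolling into the previous day, 27 February 2026).
The standard-time date in Taros Zone, 27 February 2026, falls between 22 February and 4 October, so daylight saving is in effect and Taros Zone is at UTC−04:15.
04:00 UTC − 4h15m = 23:45 Taros Zone (rolling into the previous day, 27 February 2026).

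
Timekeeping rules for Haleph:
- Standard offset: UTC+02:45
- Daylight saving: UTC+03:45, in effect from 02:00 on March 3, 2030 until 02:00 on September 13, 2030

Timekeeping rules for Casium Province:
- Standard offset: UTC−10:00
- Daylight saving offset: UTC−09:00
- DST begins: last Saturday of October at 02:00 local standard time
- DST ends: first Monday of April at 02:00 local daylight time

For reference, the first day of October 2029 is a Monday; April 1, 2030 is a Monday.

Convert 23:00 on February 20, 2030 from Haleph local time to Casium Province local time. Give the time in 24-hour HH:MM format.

Daylight saving runs 3 March – 13 September; February 20, 2030 is outside that window, so Haleph is on standard time at UTC+02:45.
23:00 Haleph − 2h45m = 20:15 UTC.
1 October 2029 is a Monday, so Saturdays fall on 6, 13, 20, 27; the last is October 27.
1 April 2030 is a Monday, so the first Monday is April 1.
At the standard offset (UTC−10:00), 20:15 UTC − 10h = 10:15 Casium Province standard time.
The standard-time date in Casium Province, February 20, 2030, lies within the daylight-saving period (27 October 2029 – 1 April 2030), so Casium Province is on daylight time, UTC−09:00.
20:15 UTC − 9h = 11:15 Casium Province.

11:15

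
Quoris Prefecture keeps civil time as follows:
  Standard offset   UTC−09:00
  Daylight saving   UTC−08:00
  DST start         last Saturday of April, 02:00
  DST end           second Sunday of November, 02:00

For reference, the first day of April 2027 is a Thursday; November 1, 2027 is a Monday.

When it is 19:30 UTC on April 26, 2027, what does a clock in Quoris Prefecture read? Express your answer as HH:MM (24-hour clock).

1 April 2027 is a Thursday, so Saturdays fall on 3, 10, 17, 24; the last is April 24.
1 November 2027 is a Monday, so the first Sunday is November 7 and the second is November 14.
At the standard offset (UTC−09:00), 19:30 UTC − 9h = 10:30 Quoris Prefecture standard time.
Daylight saving runs 24 April – 14 November; the standard-time date in Quoris Prefecture, April 26, 2027, is inside that window, so Quoris Prefecture is at UTC−08:00.
19:30 UTC − 8h = 11:30 local.

11:30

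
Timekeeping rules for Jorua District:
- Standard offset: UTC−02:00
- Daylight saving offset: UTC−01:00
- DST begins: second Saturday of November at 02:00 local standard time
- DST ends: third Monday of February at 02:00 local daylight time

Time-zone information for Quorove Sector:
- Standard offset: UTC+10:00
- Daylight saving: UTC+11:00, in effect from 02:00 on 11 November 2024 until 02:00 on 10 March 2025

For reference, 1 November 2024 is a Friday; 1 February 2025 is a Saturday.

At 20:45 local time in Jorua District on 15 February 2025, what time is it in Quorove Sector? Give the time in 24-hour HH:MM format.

08:45

1 November 2024 is a Friday, so the first Saturday is November 2 and the second is November 9.
1 February 2025 is a Saturday, so the first Monday is February 3 and the third is February 17.
15 February 2025 falls between 9 November 2024 and 17 February 2025, so daylight saving is in effect and Jorua District is at UTC−01:00.
20:45 Jorua District + 1h = 21:45 UTC.
At the standard offset (UTC+10:00), 21:45 UTC + 10h = 07:45 Quorove Sector standard time (rolling into the next day, 16 February 2025).
Daylight saving runs 11 November 2024 – 10 March 2025; the standard-time date in Quorove Sector, 16 February 2025, is inside that window, so Quorove Sector is at UTC+11:00.
21:45 UTC + 11h = 08:45 Quorove Sector (rolling into the next day, 16 February 2025).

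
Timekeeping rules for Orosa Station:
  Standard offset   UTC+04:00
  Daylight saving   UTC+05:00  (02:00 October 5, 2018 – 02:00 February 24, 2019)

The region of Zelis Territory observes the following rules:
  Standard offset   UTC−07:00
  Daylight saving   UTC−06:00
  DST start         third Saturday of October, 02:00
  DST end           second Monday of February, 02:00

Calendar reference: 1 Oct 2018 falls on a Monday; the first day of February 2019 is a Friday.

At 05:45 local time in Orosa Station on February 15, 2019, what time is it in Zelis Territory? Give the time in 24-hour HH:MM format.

17:45

Daylight saving runs 5 October 2018 – 24 February 2019; February 15, 2019 is inside that window, so Orosa Station is at UTC+05:00.
05:45 Orosa Station − 5h = 00:45 UTC.
1 October 2018 is a Monday, so the first Saturday is October 6 and the third is October 20.
1 February 2019 is a Friday, so the first Monday is February 4 and the second is February 11.
At the standard offset (UTC−07:00), 00:45 UTC − 7h = 17:45 Zelis Territory standard time (rolling into the previous day, 14 February 2019).
Daylight saving runs 20 October 2018 – 11 February 2019; the standard-time date in Zelis Territory, February 14, 2019, is outside that window, so Zelis Territory is on standard time at UTC−07:00.
00:45 UTC − 7h = 17:45 Zelis Territory (rolling into the previous day, 14 February 2019).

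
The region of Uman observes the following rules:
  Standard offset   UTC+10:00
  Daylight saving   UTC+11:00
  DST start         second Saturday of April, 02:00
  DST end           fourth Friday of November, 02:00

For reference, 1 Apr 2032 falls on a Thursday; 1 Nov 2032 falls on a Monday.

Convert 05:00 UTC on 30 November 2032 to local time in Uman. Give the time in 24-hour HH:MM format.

1 April 2032 is a Thursday, so the first Saturday is April 3 and the second is April 10.
1 November 2032 is a Monday, so the first Friday is November 5 and the fourth is November 26.
At the standard offset (UTC+10:00), 05:00 UTC + 10h = 15:00 Uman standard time.
Daylight saving runs 10 April – 26 November; the standard-time date in Uman, 30 November 2032, is outside that window, so Uman is on standard time at UTC+10:00.
05:00 UTC + 10h = 15:00 local.

15:00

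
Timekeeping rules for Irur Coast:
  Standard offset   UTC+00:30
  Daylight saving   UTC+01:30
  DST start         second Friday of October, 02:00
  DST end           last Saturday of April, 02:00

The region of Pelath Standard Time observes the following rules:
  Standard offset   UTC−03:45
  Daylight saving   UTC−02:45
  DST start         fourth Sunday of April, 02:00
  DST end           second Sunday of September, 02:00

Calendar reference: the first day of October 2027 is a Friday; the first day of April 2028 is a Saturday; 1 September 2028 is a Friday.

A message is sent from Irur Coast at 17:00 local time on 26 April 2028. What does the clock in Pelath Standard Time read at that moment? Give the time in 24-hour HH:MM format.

1 October 2027 is a Friday, so the first Friday is October 1 and the second is October 8.
1 April 2028 is a Saturday, so Saturdays fall on 1, 8, 15, 22, 29; the last is April 29.
Daylight saving runs 8 October 2027 – 29 April 2028; 26 April 2028 is inside that window, so Irur Coast is at UTC+01:30.
17:00 Irur Coast − 1h30m = 15:30 UTC.
1 April 2028 is a Saturday, so the first Sunday is April 2 and the fourth is April 23.
1 September 2028 is a Friday, so the first Sunday is September 3 and the second is September 10.
At the standard offset (UTC−03:45), 15:30 UTC − 3h45m = 11:45 Pelath Standard Time standard time.
The standard-time date in Pelath Standard Time, 26 April 2028, lies within the daylight-saving period (23 April – 10 September), so Pelath Standard Time is on daylight time, UTC−02:45.
15:30 UTC − 2h45m = 12:45 Pelath Standard Time.

12:45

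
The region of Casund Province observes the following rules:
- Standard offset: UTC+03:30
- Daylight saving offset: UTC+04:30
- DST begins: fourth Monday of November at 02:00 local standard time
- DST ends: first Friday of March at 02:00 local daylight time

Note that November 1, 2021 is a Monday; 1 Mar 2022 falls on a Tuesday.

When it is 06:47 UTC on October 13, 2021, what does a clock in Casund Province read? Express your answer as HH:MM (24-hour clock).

10:17

1 November 2021 is a Monday, so the first Monday is November 1 and the fourth is November 22.
1 March 2022 is a Tuesday, so the first Friday is March 4.
At the standard offset (UTC+03:30), 06:47 UTC + 3h30m = 10:17 Casund Province standard time.
The standard-time date in Casund Province, October 13, 2021, does not fall between 22 November 2021 and 4 March 2022, so daylight saving is not in effect and Casund Province is at UTC+03:30.
06:47 UTC + 3h30m = 10:17 local.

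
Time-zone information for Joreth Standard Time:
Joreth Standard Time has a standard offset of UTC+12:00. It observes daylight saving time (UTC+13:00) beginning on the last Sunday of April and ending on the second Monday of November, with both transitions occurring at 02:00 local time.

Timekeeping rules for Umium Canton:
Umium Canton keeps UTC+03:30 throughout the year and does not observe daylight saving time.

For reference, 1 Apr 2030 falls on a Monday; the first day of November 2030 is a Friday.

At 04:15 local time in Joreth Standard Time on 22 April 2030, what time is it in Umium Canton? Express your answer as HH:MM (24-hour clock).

1 April 2030 is a Monday, so Sundays fall on 7, 14, 21, 28; the last is April 28.
1 November 2030 is a Friday, so the first Monday is November 4 and the second is November 11.
Daylight saving runs 28 April – 11 November; 22 April 2030 is outside that window, so Joreth Standard Time is on standard time at UTC+12:00.
04:15 Joreth Standard Time − 12h = 16:15 UTC (rolling into the previous day, 21 April 2030).
Umium Canton stays on UTC+03:30 all year.
16:15 UTC + 3h30m = 19:45 Umium Canton.

19:45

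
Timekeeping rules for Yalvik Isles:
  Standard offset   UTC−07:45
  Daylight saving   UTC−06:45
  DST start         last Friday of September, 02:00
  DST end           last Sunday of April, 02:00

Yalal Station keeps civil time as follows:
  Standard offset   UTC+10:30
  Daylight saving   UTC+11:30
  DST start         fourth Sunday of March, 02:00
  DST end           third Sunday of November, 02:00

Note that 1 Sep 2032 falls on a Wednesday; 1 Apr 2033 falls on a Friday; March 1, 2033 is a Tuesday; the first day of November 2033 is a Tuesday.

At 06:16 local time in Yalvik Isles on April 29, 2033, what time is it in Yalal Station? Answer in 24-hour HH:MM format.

1 September 2032 is a Wednesday, so Fridays fall on 3, 10, 17, 24; the last is September 24.
1 April 2033 is a Friday, so Sundays fall on 3, 10, 17, 24; the last is April 24.
April 29, 2033 does not fall between 24 September 2032 and 24 April 2033, so daylight saving is not in effect and Yalvik Isles is at UTC−07:45.
06:16 Yalvik Isles + 7h45m = 14:01 UTC.
1 March 2033 is a Tuesday, so the first Sunday is March 6 and the fourth is March 27.
1 November 2033 is a Tuesday, so the first Sunday is November 6 and the third is November 20.
At the standard offset (UTC+10:30), 14:01 UTC + 10h30m = 00:31 Yalal Station standard time (rolling into the next day, 30 April 2033).
The standard-time date in Yalal Station, April 30, 2033, falls between 27 March and 20 November, so daylight saving is in effect and Yalal Station is at UTC+11:30.
14:01 UTC + 11h30m = 01:31 Yalal Station (rolling into the next day, 30 April 2033).

01:31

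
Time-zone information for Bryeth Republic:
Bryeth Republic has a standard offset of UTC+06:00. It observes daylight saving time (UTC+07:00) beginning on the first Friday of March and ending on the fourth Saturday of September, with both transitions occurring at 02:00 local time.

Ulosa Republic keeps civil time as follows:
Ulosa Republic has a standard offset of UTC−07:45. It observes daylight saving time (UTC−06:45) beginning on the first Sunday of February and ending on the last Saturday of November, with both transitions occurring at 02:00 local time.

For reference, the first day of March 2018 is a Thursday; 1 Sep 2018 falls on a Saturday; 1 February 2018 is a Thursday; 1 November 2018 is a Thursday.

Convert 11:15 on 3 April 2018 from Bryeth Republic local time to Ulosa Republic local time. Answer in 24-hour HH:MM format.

21:30

1 March 2018 is a Thursday, so the first Friday is March 2.
1 September 2018 is a Saturday, so the first Saturday is September 1 and the fourth is September 22.
3 April 2018 lies within the daylight-saving period (2 March – 22 September), so Bryeth Republic is on daylight time, UTC+07:00.
11:15 Bryeth Republic − 7h = 04:15 UTC.
1 February 2018 is a Thursday, so the first Sunday is February 4.
1 November 2018 is a Thursday, so Saturdays fall on 3, 10, 17, 24; the last is November 24.
At the standard offset (UTC−07:45), 04:15 UTC − 7h45m = 20:30 Ulosa Republic standard time (rolling into the previous day, 2 April 2018).
Daylight saving runs 4 February – 24 November; the standard-time date in Ulosa Republic, 2 April 2018, is inside that window, so Ulosa Republic is at UTC−06:45.
04:15 UTC − 6h45m = 21:30 Ulosa Republic (rolling into the previous day, 2 April 2018).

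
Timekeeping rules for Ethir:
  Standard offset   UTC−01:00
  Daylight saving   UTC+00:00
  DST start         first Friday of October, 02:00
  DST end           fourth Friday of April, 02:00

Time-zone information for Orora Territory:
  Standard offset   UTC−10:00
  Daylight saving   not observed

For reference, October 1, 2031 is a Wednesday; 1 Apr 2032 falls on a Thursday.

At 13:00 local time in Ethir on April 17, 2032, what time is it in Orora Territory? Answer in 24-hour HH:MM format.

1 October 2031 is a Wednesday, so the first Friday is October 3.
1 April 2032 is a Thursday, so the first Friday is April 2 and the fourth is April 23.
April 17, 2032 falls between 3 October 2031 and 23 April 2032, so daylight saving is in effect and Ethir is at UTC+00:00.
13:00 Ethir − 0h = 13:00 UTC.
Orora Territory has no daylight saving, so its offset is UTC−10:00 year-round.
13:00 UTC − 10h = 03:00 Orora Territory.

03:00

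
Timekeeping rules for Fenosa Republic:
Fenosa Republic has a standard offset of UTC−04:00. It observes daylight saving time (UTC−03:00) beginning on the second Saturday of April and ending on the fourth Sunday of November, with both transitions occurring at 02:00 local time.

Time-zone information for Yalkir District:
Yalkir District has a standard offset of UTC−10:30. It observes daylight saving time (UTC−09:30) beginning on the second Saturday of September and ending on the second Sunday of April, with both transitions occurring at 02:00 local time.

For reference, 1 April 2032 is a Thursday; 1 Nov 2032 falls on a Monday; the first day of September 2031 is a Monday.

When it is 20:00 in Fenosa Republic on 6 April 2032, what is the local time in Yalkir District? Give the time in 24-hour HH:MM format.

1 April 2032 is a Thursday, so the first Saturday is April 3 and the second is April 10.
1 November 2032 is a Monday, so the first Sunday is November 7 and the fourth is November 28.
6 April 2032 is outside the daylight-saving period (10 April – 28 November), so Fenosa Republic is on standard time, UTC−04:00.
20:00 Fenosa Republic + 4h = 00:00 UTC (rolling into the next day, 7 April 2032).
1 September 2031 is a Monday, so the first Saturday is September 6 and the second is September 13.
1 April 2032 is a Thursday, so the first Sunday is April 4 and the second is April 11.
At the standard offset (UTC−10:30), 00:00 UTC − 10h30m = 13:30 Yalkir District standard time (rolling into the previous day, 6 April 2032).
The standard-time date in Yalkir District, 6 April 2032, lies within the daylight-saving period (13 September 2031 – 11 April 2032), so Yalkir District is on daylight time, UTC−09:30.
00:00 UTC − 9h30m = 14:30 Yalkir District (rolling into the previous day, 6 April 2032).

14:30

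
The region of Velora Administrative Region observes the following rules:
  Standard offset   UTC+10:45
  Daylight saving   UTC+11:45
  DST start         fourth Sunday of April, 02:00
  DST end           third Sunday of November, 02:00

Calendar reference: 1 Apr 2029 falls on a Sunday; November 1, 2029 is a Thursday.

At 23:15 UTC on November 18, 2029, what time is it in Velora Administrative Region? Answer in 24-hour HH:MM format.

1 April 2029 is a Sunday, so the first Sunday is April 1 and the fourth is April 22.
1 November 2029 is a Thursday, so the first Sunday is November 4 and the third is November 18.
At the standard offset (UTC+10:45), 23:15 UTC + 10h45m = 10:00 Velora Administrative Region standard time (rolling into the next day, 19 November 2029).
Daylight saving runs 22 April – 18 November; the standard-time date in Velora Administrative Region, November 19, 2029, is outside that window, so Velora Administrative Region is on standard time at UTC+10:45.
23:15 UTC + 10h45m = 10:00 local (rolling into the next day, 19 November 2029).

10:00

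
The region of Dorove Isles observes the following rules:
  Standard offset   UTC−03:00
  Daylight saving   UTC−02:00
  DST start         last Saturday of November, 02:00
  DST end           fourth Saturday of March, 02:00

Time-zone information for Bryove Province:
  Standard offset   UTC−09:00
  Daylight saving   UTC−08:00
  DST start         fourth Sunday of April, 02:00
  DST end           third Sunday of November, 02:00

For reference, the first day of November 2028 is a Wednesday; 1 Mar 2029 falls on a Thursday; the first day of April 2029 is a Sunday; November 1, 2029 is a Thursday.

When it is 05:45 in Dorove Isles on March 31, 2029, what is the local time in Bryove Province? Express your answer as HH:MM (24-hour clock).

23:45

1 November 2028 is a Wednesday, so Saturdays fall on 4, 11, 18, 25; the last is November 25.
1 March 2029 is a Thursday, so the first Saturday is March 3 and the fourth is March 24.
March 31, 2029 does not fall between 25 November 2028 and 24 March 2029, so daylight saving is not in effect and Dorove Isles is at UTC−03:00.
05:45 Dorove Isles + 3h = 08:45 UTC.
1 April 2029 is a Sunday, so the first Sunday is April 1 and the fourth is April 22.
1 November 2029 is a Thursday, so the first Sunday is November 4 and the third is November 18.
At the standard offset (UTC−09:00), 08:45 UTC − 9h = 23:45 Bryove Province standard time (rolling into the previous day, 30 March 2029).
Daylight saving runs 22 April – 18 November; the standard-time date in Bryove Province, March 30, 2029, is outside that window, so Bryove Province is on standard time at UTC−09:00.
08:45 UTC − 9h = 23:45 Bryove Province (rolling into the previous day, 30 March 2029).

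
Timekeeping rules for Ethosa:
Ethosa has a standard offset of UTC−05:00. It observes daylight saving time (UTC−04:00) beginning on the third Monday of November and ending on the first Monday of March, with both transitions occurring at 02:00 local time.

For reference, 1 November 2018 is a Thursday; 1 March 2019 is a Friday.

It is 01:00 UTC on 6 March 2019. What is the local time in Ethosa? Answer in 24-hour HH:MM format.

1 November 2018 is a Thursday, so the first Monday is November 5 and the third is November 19.
1 March 2019 is a Friday, so the first Monday is March 4.
At the standard offset (UTC−05:00), 01:00 UTC − 5h = 20:00 Ethosa standard time (rolling into the previous day, 5 March 2019).
The standard-time date in Ethosa, 5 March 2019, does not fall between 19 November 2018 and 4 March 2019, so daylight saving is not in effect and Ethosa is at UTC−05:00.
01:00 UTC − 5h = 20:00 local (rolling into the previous day, 5 March 2019).

20:00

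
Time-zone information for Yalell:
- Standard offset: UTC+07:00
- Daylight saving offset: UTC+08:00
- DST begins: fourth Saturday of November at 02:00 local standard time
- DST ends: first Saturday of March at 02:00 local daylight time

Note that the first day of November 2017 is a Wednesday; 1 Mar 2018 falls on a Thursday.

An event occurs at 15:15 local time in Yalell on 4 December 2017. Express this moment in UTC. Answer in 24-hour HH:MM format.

07:15

1 November 2017 is a Wednesday, so the first Saturday is November 4 and the fourth is November 25.
1 March 2018 is a Thursday, so the first Saturday is March 3.
Daylight saving runs 25 November 2017 – 3 March 2018; 4 December 2017 is inside that window, so Yalell is at UTC+08:00.
15:15 local − 8h = 07:15 UTC.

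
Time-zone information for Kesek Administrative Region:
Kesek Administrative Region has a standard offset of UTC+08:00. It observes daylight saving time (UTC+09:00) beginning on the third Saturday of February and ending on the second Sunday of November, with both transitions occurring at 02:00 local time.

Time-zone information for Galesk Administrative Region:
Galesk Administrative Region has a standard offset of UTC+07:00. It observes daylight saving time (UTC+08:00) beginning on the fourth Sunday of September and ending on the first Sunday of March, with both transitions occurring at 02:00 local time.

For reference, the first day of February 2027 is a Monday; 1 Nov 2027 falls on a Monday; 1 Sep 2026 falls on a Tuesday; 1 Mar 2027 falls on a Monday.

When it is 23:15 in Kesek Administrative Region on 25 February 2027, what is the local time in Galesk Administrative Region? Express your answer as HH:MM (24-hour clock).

22:15

1 February 2027 is a Monday, so the first Saturday is February 6 and the third is February 20.
1 November 2027 is a Monday, so the first Sunday is November 7 and the second is November 14.
25 February 2027 falls between 20 February and 14 November, so daylight saving is in effect and Kesek Administrative Region is at UTC+09:00.
23:15 Kesek Administrative Region − 9h = 14:15 UTC.
1 September 2026 is a Tuesday, so the first Sunday is September 6 and the fourth is September 27.
1 March 2027 is a Monday, so the first Sunday is March 7.
At the standard offset (UTC+07:00), 14:15 UTC + 7h = 21:15 Galesk Administrative Region standard time.
Daylight saving runs 27 September 2026 – 7 March 2027; the standard-time date in Galesk Administrative Region, 25 February 2027, is inside that window, so Galesk Administrative Region is at UTC+08:00.
14:15 UTC + 8h = 22:15 Galesk Administrative Region.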